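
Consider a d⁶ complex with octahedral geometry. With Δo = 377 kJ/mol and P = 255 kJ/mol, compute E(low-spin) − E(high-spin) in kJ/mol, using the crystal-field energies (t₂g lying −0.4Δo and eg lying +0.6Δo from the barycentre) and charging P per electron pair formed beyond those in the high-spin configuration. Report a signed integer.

-244

High-spin: t₂g⁴ eg², CFSE = -0.4Δo = -151 kJ/mol.
Low-spin t₂g⁶ eg⁰ gives -2.4Δo = -905 kJ/mol, but forming 2 extra pairs costs 2P = 510 kJ/mol, so E(LS) = -905 + 510 = -395 kJ/mol.
The difference is -395 − (-151) = -244 kJ/mol, so low-spin lies lower.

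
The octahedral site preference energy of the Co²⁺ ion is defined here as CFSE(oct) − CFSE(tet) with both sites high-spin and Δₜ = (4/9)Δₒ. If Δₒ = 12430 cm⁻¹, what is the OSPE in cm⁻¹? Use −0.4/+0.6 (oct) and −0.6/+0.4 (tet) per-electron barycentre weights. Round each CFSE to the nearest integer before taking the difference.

-3315

Co²⁺: group 9, so d-count = 9 − 2 = 7.
Octahedral high-spin t₂g⁵ eg²: CFSE = -0.8 × 12430 = -9944 cm⁻¹.
In a tetrahedral site the filling is e⁴ t₂³: CFSE(tet) = -1.2Δₜ = -1.2 × (4/9)(12430) = -6629 cm⁻¹.
OSPE = -9944 − (-6629) = -3315 cm⁻¹.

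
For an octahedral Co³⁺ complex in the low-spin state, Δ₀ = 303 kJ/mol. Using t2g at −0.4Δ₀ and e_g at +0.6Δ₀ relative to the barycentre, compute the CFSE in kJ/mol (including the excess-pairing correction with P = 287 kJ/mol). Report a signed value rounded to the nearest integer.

-153

Co sits in group 9; removing 3 electrons leaves Co³⁺ with 9 − 3 = 6 d electrons.
Configuration: t2g^6 e_g^0.
Orbital CFSE = 6(-0.4) + 0(0.6) = -2.4Δ₀ = -2.4 × 303 = -727 kJ/mol.
High-spin d⁶ would be t2g^4 e_g^2 with 1 pair; low-spin has 3, so 2 excess pairs cost +2P = +574 kJ/mol.
Overall CFSE = -727 + 574 = -153 kJ/mol.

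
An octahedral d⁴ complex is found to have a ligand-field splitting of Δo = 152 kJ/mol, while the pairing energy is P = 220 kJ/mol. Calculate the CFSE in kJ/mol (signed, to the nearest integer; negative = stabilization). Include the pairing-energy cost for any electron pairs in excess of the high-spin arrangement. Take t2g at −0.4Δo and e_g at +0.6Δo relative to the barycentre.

Δo < P, so pairing is avoided: the ground state is high-spin.
That gives t2g^3 e_g^1.
Orbital CFSE = -0.6Δo = -0.6 × 152 = -91 kJ/mol.
High-spin has no excess pairs, so no pairing correction applies.

-91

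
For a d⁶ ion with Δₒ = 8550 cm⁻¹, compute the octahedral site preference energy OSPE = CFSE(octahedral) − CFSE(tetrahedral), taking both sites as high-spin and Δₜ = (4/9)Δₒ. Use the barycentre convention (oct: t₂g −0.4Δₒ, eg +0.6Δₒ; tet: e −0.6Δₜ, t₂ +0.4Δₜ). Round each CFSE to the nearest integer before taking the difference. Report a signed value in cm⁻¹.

In an octahedral site d⁶ (HS) is t₂g⁴ eg², giving CFSE(oct) = -0.4Δₒ = -3420 cm⁻¹.
In a tetrahedral site the filling is e³ t₂³: CFSE(tet) = -0.6Δₜ = -0.6 × (4/9)(8550) = -2280 cm⁻¹.
OSPE = -3420 − (-2280) = -1140 cm⁻¹.

-1140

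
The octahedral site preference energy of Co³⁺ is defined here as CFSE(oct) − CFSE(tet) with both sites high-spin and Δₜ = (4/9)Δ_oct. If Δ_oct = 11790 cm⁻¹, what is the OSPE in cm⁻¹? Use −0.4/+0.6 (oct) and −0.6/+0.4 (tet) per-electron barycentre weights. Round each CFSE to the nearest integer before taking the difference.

-1572

Co³⁺: group 9, so d-count = 9 − 3 = 6.
Octahedral high-spin t₂g⁴ eg²: CFSE = -0.4 × 11790 = -4716 cm⁻¹.
In a tetrahedral site the filling is e³ t₂³: CFSE(tet) = -0.6Δₜ = -0.6 × (4/9)(11790) = -3144 cm⁻¹.
OSPE = CFSE(oct) − CFSE(tet) = -4716 − (-3144) = -1572 cm⁻¹.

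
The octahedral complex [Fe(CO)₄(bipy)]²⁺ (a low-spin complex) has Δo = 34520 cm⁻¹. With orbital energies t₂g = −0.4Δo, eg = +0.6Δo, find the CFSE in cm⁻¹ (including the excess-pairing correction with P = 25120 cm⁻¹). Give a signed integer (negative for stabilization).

-32608

Ligand charges: 4×(+0) from CO and 1×(+0) from bipy sum to +0; with overall charge +2, Fe is +2.
Fe sits in group 8; removing 2 electrons leaves Fe²⁺ with 8 − 2 = 6 d electrons.
Electron filling gives t₂g⁶ eg⁰.
CFSE(orbital) = 6×(-0.4Δo) + 0×(0.6Δo) = -2.4Δo; with Δo = 34520 cm⁻¹ that is -82848 cm⁻¹.
Relative to high-spin t₂g⁴ eg² (1 paired), the low-spin configuration has 2 additional pairs, contributing +2 × 25120 = +50240 cm⁻¹.
Overall CFSE = -82848 + 50240 = -32608 cm⁻¹.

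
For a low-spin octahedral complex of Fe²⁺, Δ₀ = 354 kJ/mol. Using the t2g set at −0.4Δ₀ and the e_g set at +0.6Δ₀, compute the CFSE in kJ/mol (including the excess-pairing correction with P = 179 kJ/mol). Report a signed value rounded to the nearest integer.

Fe is in group 8, so Fe²⁺ is d⁶ (8 − 2 = 6).
Electron filling gives t2g^6 e_g^0.
CFSE(orbital) = 6×(-0.4Δ₀) + 0×(0.6Δ₀) = -2.4Δ₀; with Δ₀ = 354 kJ/mol that is -850 kJ/mol.
Pairing penalty: 3 pairs vs 1 in the high-spin reference → 2 extra × P = 358 kJ/mol.
Net CFSE = -850 + 358 = -492 kJ/mol.

-492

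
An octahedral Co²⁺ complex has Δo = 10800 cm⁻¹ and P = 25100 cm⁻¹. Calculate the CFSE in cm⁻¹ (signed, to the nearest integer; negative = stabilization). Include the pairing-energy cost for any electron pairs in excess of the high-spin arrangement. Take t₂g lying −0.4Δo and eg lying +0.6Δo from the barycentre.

-8640

Co sits in group 9; removing 2 electrons leaves Co²⁺ with 9 − 2 = 7 d electrons.
Here Δo < P (10800 < 25100), so the high-spin state is favoured.
Configuration: t₂g⁵ eg².
Orbital CFSE = -0.8Δo = -0.8 × 10800 = -8640 cm⁻¹.
High-spin has no excess pairs, so no pairing correction applies.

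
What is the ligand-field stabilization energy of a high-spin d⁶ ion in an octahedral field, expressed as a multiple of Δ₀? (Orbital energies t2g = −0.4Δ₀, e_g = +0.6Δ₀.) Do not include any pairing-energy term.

Configuration: t2g^4 e_g^2.
CFSE = 4(-0.4Δ₀) + 2(0.6Δ₀) = -1.6Δ₀ + 1.2Δ₀ = -0.4Δ₀.

-0.4 Δ₀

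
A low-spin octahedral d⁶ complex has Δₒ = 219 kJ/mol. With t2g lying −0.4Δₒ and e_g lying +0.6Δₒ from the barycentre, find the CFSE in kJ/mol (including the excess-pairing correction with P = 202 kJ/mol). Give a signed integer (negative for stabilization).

-122

Configuration: t2g^6 e_g^0.
Orbital CFSE = 6(-0.4) + 0(0.6) = -2.4Δₒ = -2.4 × 219 = -526 kJ/mol.
Pairing penalty: 3 pairs vs 1 in the high-spin reference → 2 extra × P = 404 kJ/mol.
Combining: -526 + 404 = -122 kJ/mol.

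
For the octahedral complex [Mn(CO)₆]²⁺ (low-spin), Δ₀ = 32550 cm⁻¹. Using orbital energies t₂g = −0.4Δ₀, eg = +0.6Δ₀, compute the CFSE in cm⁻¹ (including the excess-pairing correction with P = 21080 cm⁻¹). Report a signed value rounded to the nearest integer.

-22940

CO is neutral, so the +2 overall charge sits on Mn: oxidation state +2.
Mn is in group 7, so Mn²⁺ is d⁵ (7 − 2 = 5).
Configuration: t₂g⁵ eg⁰.
CFSE(orbital) = 5×(-0.4Δ₀) + 0×(0.6Δ₀) = -2.0Δ₀; with Δ₀ = 32550 cm⁻¹ that is -65100 cm⁻¹.
Pairing penalty: 2 pairs vs 0 in the high-spin reference → 2 extra × P = 42160 cm⁻¹.
Overall CFSE = -65100 + 42160 = -22940 cm⁻¹.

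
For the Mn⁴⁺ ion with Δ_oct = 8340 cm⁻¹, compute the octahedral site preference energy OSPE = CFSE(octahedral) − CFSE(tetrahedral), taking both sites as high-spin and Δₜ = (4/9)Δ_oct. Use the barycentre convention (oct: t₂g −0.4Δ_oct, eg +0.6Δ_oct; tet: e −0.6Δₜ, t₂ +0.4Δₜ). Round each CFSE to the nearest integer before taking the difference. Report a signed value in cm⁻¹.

Mn sits in group 7; removing 4 electrons leaves Mn⁴⁺ with 7 − 4 = 3 d electrons.
In an octahedral site d³ (HS) is t₂g³ eg⁰, giving CFSE(oct) = -1.2Δ_oct = -10008 cm⁻¹.
In a tetrahedral site the filling is e² t₂¹: CFSE(tet) = -0.8Δₜ = -0.8 × (4/9)(8340) = -2965 cm⁻¹.
OSPE = CFSE(oct) − CFSE(tet) = -10008 − (-2965) = -7043 cm⁻¹.

-7043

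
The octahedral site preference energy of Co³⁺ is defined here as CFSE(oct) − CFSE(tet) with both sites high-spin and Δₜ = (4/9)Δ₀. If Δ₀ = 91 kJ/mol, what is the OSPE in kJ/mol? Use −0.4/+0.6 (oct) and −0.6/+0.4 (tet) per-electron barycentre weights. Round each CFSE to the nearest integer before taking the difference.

Group 9 minus oxidation state +3 gives a d⁶ configuration for Co³⁺.
Octahedral (high-spin): t₂g⁴ eg², CFSE = 4(−0.4) + 2(+0.6) = -0.4Δ₀ = -0.4 × 91 = -36 kJ/mol.
Tetrahedral e³ t₂³ gives -0.6Δₜ = -0.6 × (4/9) × 91 = -24 kJ/mol.
OSPE = CFSE(oct) − CFSE(tet) = -36 − (-24) = -12 kJ/mol.

-12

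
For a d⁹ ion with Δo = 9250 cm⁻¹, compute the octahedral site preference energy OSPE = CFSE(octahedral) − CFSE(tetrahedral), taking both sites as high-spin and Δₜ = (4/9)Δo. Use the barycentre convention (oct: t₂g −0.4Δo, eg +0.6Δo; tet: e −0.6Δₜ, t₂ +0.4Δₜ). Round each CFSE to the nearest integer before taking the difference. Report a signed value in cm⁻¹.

Octahedral (high-spin): t2g^6 e_g^3, CFSE = 6(−0.4) + 3(+0.6) = -0.6Δo = -0.6 × 9250 = -5550 cm⁻¹.
Tetrahedral: e^4 t2^5, CFSE = 4(−0.6) + 5(+0.4) = -0.4Δₜ = -0.4 × (4/9) × 9250 = -1644 cm⁻¹.
OSPE = CFSE(oct) − CFSE(tet) = -5550 − (-1644) = -3906 cm⁻¹.

-3906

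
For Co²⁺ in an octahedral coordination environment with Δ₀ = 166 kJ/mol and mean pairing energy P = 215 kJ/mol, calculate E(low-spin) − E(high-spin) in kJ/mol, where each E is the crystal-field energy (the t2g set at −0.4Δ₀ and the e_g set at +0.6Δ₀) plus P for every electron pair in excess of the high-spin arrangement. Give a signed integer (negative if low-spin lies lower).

Co sits in group 9; removing 2 electrons leaves Co²⁺ with 9 − 2 = 7 d electrons.
High-spin d⁷ fills as t2g^5 e_g^2 with CFSE 5(−0.4) + 2(+0.6) = -0.8Δ₀ = -133 kJ/mol.
For low-spin the configuration is t2g^6 e_g^1: orbital energy -1.8 × 166 = -299 kJ/mol, and 1 additional pair relative to high-spin adds 215 kJ/mol, giving -84 kJ/mol.
Thus E(LS) − E(HS) = 49 kJ/mol.

49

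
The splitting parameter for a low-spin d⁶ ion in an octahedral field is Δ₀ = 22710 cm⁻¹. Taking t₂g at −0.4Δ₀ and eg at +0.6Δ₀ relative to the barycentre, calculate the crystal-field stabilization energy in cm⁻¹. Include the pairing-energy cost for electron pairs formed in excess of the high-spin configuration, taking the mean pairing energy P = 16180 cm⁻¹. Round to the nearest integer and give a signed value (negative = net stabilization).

Configuration: t₂g⁶ eg⁰.
The orbital stabilization is -2.4Δ₀ = -2.4 × 22710 = -54504 cm⁻¹.
Pairing penalty: 3 pairs vs 1 in the high-spin reference → 2 extra × P = 32360 cm⁻¹.
Overall CFSE = -54504 + 32360 = -22144 cm⁻¹.

-22144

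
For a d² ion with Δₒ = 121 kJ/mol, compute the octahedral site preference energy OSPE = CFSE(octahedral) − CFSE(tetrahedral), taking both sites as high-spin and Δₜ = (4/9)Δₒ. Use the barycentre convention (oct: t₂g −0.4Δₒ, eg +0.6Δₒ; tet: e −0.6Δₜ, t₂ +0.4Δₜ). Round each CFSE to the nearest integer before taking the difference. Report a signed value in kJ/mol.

Octahedral high-spin t2g^2 e_g^0: CFSE = -0.8 × 121 = -97 kJ/mol.
Tetrahedral: e^2 t2^0, CFSE = 2(−0.6) + 0(+0.4) = -1.2Δₜ = -1.2 × (4/9) × 121 = -65 kJ/mol.
Subtracting, OSPE = -97 − (-65) = -32 kJ/mol.

-32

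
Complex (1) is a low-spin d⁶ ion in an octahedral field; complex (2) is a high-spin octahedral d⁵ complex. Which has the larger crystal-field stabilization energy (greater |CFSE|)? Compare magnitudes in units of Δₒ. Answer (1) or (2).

(1)

(1): t2g^6 e_g^0, CFSE = -2.4Δₒ.
(2): t₂g³ eg², CFSE = 0.0Δₒ.
So (1) has the larger |CFSE|.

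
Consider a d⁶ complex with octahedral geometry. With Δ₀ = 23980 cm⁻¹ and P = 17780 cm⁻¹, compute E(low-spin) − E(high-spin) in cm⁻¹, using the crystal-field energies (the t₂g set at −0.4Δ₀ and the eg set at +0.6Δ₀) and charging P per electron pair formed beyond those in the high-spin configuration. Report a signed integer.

-12400

In the high-spin limit (t₂g⁴ eg²) the orbital term is -0.4Δ₀ = -9592 cm⁻¹, with no excess pairing.
For low-spin the configuration is t₂g⁶ eg⁰: orbital energy -2.4 × 23980 = -57552 cm⁻¹, and 2 additional pairs relative to high-spin add 35560 cm⁻¹, giving -21992 cm⁻¹.
The difference is -21992 − (-9592) = -12400 cm⁻¹, so low-spin lies lower.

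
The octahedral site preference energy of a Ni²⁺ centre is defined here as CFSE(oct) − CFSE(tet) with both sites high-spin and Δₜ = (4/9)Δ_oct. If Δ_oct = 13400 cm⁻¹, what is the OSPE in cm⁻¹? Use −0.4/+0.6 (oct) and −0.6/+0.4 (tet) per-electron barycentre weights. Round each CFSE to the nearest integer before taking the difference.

Ni is in group 10, so Ni²⁺ is d⁸ (10 − 2 = 8).
Octahedral (high-spin): t₂g⁶ eg², CFSE = 6(−0.4) + 2(+0.6) = -1.2Δ_oct = -1.2 × 13400 = -16080 cm⁻¹.
Tetrahedral: e⁴ t₂⁴, CFSE = 4(−0.6) + 4(+0.4) = -0.8Δₜ = -0.8 × (4/9) × 13400 = -4764 cm⁻¹.
OSPE = CFSE(oct) − CFSE(tet) = -16080 − (-4764) = -11316 cm⁻¹.

-11316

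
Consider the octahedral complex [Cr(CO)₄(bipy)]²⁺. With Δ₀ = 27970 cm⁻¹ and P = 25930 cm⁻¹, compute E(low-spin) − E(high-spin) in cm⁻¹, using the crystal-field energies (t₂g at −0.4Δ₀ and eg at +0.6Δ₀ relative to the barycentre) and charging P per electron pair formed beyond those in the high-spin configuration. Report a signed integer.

-2040

Ligand charges: 4×(+0) from CO and 1×(+0) from bipy sum to +0; with overall charge +2, Cr is +2.
Cr sits in group 6; removing 2 electrons leaves Cr²⁺ with 6 − 2 = 4 d electrons.
In the high-spin limit (t₂g³ eg¹) the orbital term is -0.6Δ₀ = -16782 cm⁻¹, with no excess pairing.
For low-spin the configuration is t₂g⁴ eg⁰: orbital energy -1.6 × 27970 = -44752 cm⁻¹, and 1 additional pair relative to high-spin adds 25930 cm⁻¹, giving -18822 cm⁻¹.
E(LS) − E(HS) = -18822 − (-16782) = -2040 cm⁻¹.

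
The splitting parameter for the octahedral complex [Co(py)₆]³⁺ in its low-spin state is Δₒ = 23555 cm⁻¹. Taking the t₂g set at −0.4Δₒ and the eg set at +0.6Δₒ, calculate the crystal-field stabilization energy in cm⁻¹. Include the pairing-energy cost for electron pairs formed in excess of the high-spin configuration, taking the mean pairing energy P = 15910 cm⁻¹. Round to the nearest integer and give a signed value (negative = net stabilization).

py is neutral, so the +3 overall charge sits on Co: oxidation state +3.
Co³⁺: group 9, so d-count = 9 − 3 = 6.
The d⁶ electrons fill as t₂g⁶ eg⁰.
The orbital stabilization is -2.4Δₒ = -2.4 × 23555 = -56532 cm⁻¹.
Pairing penalty: 3 pairs vs 1 in the high-spin reference → 2 extra × P = 31820 cm⁻¹.
Combining: -56532 + 31820 = -24712 cm⁻¹.

-24712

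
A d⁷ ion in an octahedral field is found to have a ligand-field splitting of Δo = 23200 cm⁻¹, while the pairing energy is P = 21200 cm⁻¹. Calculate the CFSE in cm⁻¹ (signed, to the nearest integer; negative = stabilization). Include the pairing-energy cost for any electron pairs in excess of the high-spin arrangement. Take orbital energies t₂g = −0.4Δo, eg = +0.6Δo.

-20560

Δo > P, so pairing is preferred: the ground state is low-spin.
Filling d⁷ accordingly: t₂g⁶ eg¹.
Orbital CFSE = -1.8Δo = -1.8 × 23200 = -41760 cm⁻¹.
Excess pairs vs high-spin: 3 − 2 = 1; pairing cost = +21200 cm⁻¹.
Net CFSE = -41760 + 21200 = -20560 cm⁻¹.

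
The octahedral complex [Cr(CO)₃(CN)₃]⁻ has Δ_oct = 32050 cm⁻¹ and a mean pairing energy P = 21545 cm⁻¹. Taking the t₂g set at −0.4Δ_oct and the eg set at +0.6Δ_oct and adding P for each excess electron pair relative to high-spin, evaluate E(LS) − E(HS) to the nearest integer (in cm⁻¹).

Ligand charges: 3×(+0) from CO and 3×(-1) from CN⁻ sum to -3; with overall charge -1, Cr is +2.
Cr²⁺: group 6, so d-count = 6 − 2 = 4.
High-spin d⁴ fills as t₂g³ eg¹ with CFSE 3(−0.4) + 1(+0.6) = -0.6Δ_oct = -19230 cm⁻¹.
Low-spin: t₂g⁴ eg⁰, orbital CFSE = -1.6Δ_oct = -51280 cm⁻¹; plus 1 excess pair × P = +21545 cm⁻¹; total -29735 cm⁻¹.
E(LS) − E(HS) = -29735 − (-19230) = -10505 cm⁻¹.

-10505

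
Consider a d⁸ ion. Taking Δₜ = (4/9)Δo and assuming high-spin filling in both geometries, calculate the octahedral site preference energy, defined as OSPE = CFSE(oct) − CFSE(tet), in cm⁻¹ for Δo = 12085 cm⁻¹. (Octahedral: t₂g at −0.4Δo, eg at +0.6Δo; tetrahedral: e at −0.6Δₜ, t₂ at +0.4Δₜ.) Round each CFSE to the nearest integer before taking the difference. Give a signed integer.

-10205

In an octahedral site d⁸ (HS) is t₂g⁶ eg², giving CFSE(oct) = -1.2Δo = -14502 cm⁻¹.
Tetrahedral e⁴ t₂⁴ gives -0.8Δₜ = -0.8 × (4/9) × 12085 = -4297 cm⁻¹.
Subtracting, OSPE = -14502 − (-4297) = -10205 cm⁻¹.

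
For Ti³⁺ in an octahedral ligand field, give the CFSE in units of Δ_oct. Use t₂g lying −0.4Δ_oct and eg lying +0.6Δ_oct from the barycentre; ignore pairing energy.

Group 4 minus oxidation state +3 gives a d¹ configuration for Ti³⁺.
Configuration: t₂g¹ eg⁰.
CFSE = 1(-0.4Δ_oct) + 0(0.6Δ_oct) = -0.4Δ_oct + 0.0Δ_oct = -0.4Δ_oct.

-0.4 Δ_oct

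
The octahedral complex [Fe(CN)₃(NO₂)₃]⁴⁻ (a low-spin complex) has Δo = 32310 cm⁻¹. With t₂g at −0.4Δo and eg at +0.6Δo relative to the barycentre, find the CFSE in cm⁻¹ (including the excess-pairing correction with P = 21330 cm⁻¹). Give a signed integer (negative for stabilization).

-34884

Ligand charges: 3×(-1) from CN⁻ and 3×(-1) from NO₂⁻ sum to -6; with overall charge -4, Fe is +2.
Group 8 minus oxidation state +2 gives a d⁶ configuration for Fe²⁺.
The d⁶ electrons fill as t₂g⁶ eg⁰.
CFSE(orbital) = 6×(-0.4Δo) + 0×(0.6Δo) = -2.4Δo; with Δo = 32310 cm⁻¹ that is -77544 cm⁻¹.
High-spin d⁶ would be t₂g⁴ eg² with 1 pair; low-spin has 3, so 2 excess pairs cost +2P = +42660 cm⁻¹.
Overall CFSE = -77544 + 42660 = -34884 cm⁻¹.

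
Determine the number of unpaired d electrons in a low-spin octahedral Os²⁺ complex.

0

Os²⁺: group 8, so d-count = 8 − 2 = 6.
Configuration: t2g^6 e_g^0, giving 0 unpaired electrons.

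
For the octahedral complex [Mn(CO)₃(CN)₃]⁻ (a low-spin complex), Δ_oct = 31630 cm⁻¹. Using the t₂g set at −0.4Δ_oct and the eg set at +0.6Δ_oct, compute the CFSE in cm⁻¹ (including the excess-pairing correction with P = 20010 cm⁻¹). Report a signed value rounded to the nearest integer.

-23240

Ligand charges: 3×(+0) from CO and 3×(-1) from CN⁻ sum to -3; with overall charge -1, Mn is +2.
Mn sits in group 7; removing 2 electrons leaves Mn²⁺ with 7 − 2 = 5 d electrons.
Electron filling gives t₂g⁵ eg⁰.
CFSE(orbital) = 5×(-0.4Δ_oct) + 0×(0.6Δ_oct) = -2.0Δ_oct; with Δ_oct = 31630 cm⁻¹ that is -63260 cm⁻¹.
Pairing penalty: 2 pairs vs 0 in the high-spin reference → 2 extra × P = 40020 cm⁻¹.
Overall CFSE = -63260 + 40020 = -23240 cm⁻¹.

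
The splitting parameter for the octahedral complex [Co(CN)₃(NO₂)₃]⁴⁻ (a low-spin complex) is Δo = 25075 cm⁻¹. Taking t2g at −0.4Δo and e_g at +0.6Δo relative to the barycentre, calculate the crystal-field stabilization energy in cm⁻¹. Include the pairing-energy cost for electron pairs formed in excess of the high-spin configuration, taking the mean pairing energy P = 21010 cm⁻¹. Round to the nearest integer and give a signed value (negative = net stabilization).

-24125

Ligand charges: 3×(-1) from CN⁻ and 3×(-1) from NO₂⁻ sum to -6; with overall charge -4, Co is +2.
Group 9 minus oxidation state +2 gives a d⁷ configuration for Co²⁺.
Electron filling gives t2g^6 e_g^1.
The orbital stabilization is -1.8Δo = -1.8 × 25075 = -45135 cm⁻¹.
Pairing penalty: 3 pairs vs 2 in the high-spin reference → 1 extra × P = 21010 cm⁻¹.
Net CFSE = -45135 + 21010 = -24125 cm⁻¹.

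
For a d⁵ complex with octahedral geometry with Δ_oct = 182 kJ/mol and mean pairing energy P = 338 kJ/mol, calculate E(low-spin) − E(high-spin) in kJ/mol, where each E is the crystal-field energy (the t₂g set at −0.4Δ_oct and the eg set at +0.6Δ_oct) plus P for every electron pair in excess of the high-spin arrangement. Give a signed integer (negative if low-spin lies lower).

312

In the high-spin limit (t₂g³ eg²) the orbital term is 0.0Δ_oct = 0 kJ/mol, with no excess pairing.
Low-spin: t₂g⁵ eg⁰, orbital CFSE = -2.0Δ_oct = -364 kJ/mol; plus 2 excess pairs × P = +676 kJ/mol; total 312 kJ/mol.
The difference is 312 − (0) = 312 kJ/mol, so high-spin lies lower.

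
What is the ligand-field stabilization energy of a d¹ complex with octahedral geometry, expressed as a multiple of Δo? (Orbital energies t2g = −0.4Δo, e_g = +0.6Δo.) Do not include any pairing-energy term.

Configuration: t2g^1 e_g^0.
CFSE = 1(-0.4Δo) + 0(0.6Δo) = -0.4Δo + 0.0Δo = -0.4Δo.

-0.4 Δo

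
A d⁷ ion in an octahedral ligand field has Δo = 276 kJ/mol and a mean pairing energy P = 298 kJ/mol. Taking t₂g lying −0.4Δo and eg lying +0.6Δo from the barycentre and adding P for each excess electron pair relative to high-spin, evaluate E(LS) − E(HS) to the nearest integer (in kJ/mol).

High-spin d⁷ fills as t₂g⁵ eg² with CFSE 5(−0.4) + 2(+0.6) = -0.8Δo = -221 kJ/mol.
Low-spin t₂g⁶ eg¹ gives -1.8Δo = -497 kJ/mol, but forming 1 extra pair costs 1P = 298 kJ/mol, so E(LS) = -497 + 298 = -199 kJ/mol.
E(LS) − E(HS) = -199 − (-221) = 22 kJ/mol.

22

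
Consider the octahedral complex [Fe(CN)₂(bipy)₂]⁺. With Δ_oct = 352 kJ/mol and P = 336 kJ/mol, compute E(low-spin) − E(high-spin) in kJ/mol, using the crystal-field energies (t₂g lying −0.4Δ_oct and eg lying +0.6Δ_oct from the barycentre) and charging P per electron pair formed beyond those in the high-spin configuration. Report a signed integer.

-32

Ligand charges: 2×(-1) from CN⁻ and 2×(+0) from bipy sum to -2; with overall charge +1, Fe is +3.
Fe sits in group 8; removing 3 electrons leaves Fe³⁺ with 8 − 3 = 5 d electrons.
In the high-spin limit (t₂g³ eg²) the orbital term is 0.0Δ_oct = 0 kJ/mol, with no excess pairing.
For low-spin the configuration is t₂g⁵ eg⁰: orbital energy -2.0 × 352 = -704 kJ/mol, and 2 additional pairs relative to high-spin add 672 kJ/mol, giving -32 kJ/mol.
Thus E(LS) − E(HS) = -32 kJ/mol.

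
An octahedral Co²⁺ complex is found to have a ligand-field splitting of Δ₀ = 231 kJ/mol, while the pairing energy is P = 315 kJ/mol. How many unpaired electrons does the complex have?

3

Co is in group 9, so Co²⁺ is d⁷ (9 − 2 = 7).
With Δ₀ < P the complex is high-spin.
Filling d⁷ accordingly: t₂g⁵ eg².
Unpaired electrons: 3.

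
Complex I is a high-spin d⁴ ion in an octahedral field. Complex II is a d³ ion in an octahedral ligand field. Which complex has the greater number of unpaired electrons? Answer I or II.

I

I: t₂g³ eg¹ → 4 unpaired.
II: For octahedral d³ the high- and low-spin configurations coincide; t₂g³ eg⁰ → 3 unpaired.
So I has more unpaired electrons.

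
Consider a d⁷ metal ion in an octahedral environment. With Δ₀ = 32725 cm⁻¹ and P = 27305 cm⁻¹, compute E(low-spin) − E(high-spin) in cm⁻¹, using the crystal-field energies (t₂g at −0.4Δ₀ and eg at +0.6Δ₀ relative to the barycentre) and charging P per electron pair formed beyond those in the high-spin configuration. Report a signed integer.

-5420

High-spin: t₂g⁵ eg², CFSE = -0.8Δ₀ = -26180 cm⁻¹.
Low-spin t₂g⁶ eg¹ gives -1.8Δ₀ = -58905 cm⁻¹, but forming 1 extra pair costs 1P = 27305 cm⁻¹, so E(LS) = -58905 + 27305 = -31600 cm⁻¹.
Thus E(LS) − E(HS) = -5420 cm⁻¹.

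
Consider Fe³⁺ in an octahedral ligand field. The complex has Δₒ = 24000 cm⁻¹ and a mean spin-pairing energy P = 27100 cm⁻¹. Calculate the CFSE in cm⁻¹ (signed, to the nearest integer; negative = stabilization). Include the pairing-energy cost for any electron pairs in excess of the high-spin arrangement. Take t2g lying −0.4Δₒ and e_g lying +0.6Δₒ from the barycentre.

Fe sits in group 8; removing 3 electrons leaves Fe³⁺ with 8 − 3 = 5 d electrons.
Δₒ < P, so pairing is avoided: the ground state is high-spin.
Filling d⁵ accordingly: t2g^3 e_g^2.
Orbital CFSE = 0.0Δₒ = 0.0 × 24000 = 0 cm⁻¹.
High-spin has no excess pairs, so no pairing correction applies.

0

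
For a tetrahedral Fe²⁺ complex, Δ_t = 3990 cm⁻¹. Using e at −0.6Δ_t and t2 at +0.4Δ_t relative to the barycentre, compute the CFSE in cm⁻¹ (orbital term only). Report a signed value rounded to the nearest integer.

-2394

Group 8 minus oxidation state +2 gives a d⁶ configuration for Fe²⁺.
With tetrahedral geometry the complex is necessarily high-spin.
The d⁶ electrons fill as e^3 t2^3.
CFSE(orbital) = 3×(-0.6Δ_t) + 3×(0.4Δ_t) = -0.6Δ_t; with Δ_t = 3990 cm⁻¹ that is -2394 cm⁻¹.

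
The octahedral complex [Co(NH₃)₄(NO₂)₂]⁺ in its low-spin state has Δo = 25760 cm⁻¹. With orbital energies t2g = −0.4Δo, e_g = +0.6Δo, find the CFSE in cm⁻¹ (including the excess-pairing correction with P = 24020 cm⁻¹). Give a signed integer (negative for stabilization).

Ligand charges: 4×(+0) from NH₃ and 2×(-1) from NO₂⁻ sum to -2; with overall charge +1, Co is +3.
Group 9 minus oxidation state +3 gives a d⁶ configuration for Co³⁺.
Electron filling gives t2g^6 e_g^0.
Orbital CFSE = 6(-0.4) + 0(0.6) = -2.4Δo = -2.4 × 25760 = -61824 cm⁻¹.
Pairing penalty: 3 pairs vs 1 in the high-spin reference → 2 extra × P = 48040 cm⁻¹.
Net CFSE = -61824 + 48040 = -13784 cm⁻¹.

-13784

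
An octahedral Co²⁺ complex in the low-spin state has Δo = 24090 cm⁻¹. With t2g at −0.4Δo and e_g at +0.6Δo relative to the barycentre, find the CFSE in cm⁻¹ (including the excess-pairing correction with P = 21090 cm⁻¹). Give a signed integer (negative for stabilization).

-22272

Co sits in group 9; removing 2 electrons leaves Co²⁺ with 9 − 2 = 7 d electrons.
Electron filling gives t2g^6 e_g^1.
Orbital CFSE = 6(-0.4) + 1(0.6) = -1.8Δo = -1.8 × 24090 = -43362 cm⁻¹.
Relative to high-spin t2g^5 e_g^2 (2 paired), the low-spin configuration has 1 additional pair, contributing +1 × 21090 = +21090 cm⁻¹.
Overall CFSE = -43362 + 21090 = -22272 cm⁻¹.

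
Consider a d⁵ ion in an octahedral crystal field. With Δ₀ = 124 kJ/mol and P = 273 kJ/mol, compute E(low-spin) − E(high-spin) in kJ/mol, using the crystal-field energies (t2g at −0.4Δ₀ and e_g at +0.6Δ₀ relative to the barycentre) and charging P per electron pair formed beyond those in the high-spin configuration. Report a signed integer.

298

In the high-spin limit (t2g^3 e_g^2) the orbital term is 0.0Δ₀ = 0 kJ/mol, with no excess pairing.
Low-spin: t2g^5 e_g^0, orbital CFSE = -2.0Δ₀ = -248 kJ/mol; plus 2 excess pairs × P = +546 kJ/mol; total 298 kJ/mol.
The difference is 298 − (0) = 298 kJ/mol, so high-spin lies lower.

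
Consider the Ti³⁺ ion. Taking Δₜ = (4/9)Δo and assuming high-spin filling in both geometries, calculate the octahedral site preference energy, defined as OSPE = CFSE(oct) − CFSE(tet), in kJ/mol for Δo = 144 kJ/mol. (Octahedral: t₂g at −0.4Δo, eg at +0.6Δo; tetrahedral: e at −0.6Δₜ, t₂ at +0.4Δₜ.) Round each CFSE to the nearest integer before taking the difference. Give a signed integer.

Ti is in group 4, so Ti³⁺ is d¹ (4 − 3 = 1).
Octahedral (high-spin): t2g^1 e_g^0, CFSE = 1(−0.4) + 0(+0.6) = -0.4Δo = -0.4 × 144 = -58 kJ/mol.
Tetrahedral e^1 t2^0 gives -0.6Δₜ = -0.6 × (4/9) × 144 = -38 kJ/mol.
OSPE = -58 − (-38) = -20 kJ/mol.

-20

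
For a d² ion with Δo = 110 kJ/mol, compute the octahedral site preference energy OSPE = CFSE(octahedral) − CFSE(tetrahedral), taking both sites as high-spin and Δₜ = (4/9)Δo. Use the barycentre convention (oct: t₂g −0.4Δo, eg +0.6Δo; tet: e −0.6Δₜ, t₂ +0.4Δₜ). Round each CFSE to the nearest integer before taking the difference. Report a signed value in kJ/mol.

-29

Octahedral (high-spin): t₂g² eg⁰, CFSE = 2(−0.4) + 0(+0.6) = -0.8Δo = -0.8 × 110 = -88 kJ/mol.
Tetrahedral: e² t₂⁰, CFSE = 2(−0.6) + 0(+0.4) = -1.2Δₜ = -1.2 × (4/9) × 110 = -59 kJ/mol.
Subtracting, OSPE = -88 − (-59) = -29 kJ/mol.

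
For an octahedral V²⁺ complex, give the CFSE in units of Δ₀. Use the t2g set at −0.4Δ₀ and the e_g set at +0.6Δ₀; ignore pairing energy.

-1.2 Δ₀

V is in group 5, so V²⁺ is d³ (5 − 2 = 3).
Configuration: t2g^3 e_g^0.
CFSE = 3(-0.4Δ₀) + 0(0.6Δ₀) = -1.2Δ₀ + 0.0Δ₀ = -1.2Δ₀.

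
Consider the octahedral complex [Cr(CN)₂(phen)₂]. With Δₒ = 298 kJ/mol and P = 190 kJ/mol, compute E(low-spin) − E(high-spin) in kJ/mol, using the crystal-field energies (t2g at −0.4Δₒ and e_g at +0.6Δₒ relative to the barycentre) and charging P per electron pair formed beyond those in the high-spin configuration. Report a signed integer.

-108

Ligand charges: 2×(-1) from CN⁻ and 2×(+0) from phen sum to -2; with overall charge +0, Cr is +2.
Cr²⁺: group 6, so d-count = 6 − 2 = 4.
High-spin d⁴ fills as t2g^3 e_g^1 with CFSE 3(−0.4) + 1(+0.6) = -0.6Δₒ = -179 kJ/mol.
Low-spin t2g^4 e_g^0 gives -1.6Δₒ = -477 kJ/mol, but forming 1 extra pair costs 1P = 190 kJ/mol, so E(LS) = -477 + 190 = -287 kJ/mol.
E(LS) − E(HS) = -287 − (-179) = -108 kJ/mol.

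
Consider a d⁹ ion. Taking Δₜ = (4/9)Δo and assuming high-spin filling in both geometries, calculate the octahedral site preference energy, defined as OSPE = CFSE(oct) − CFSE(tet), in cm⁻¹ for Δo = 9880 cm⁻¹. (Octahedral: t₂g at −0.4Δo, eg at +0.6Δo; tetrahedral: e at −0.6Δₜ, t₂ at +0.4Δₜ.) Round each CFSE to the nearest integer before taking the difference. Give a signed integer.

Octahedral (high-spin): t2g^6 e_g^3, CFSE = 6(−0.4) + 3(+0.6) = -0.6Δo = -0.6 × 9880 = -5928 cm⁻¹.
In a tetrahedral site the filling is e^4 t2^5: CFSE(tet) = -0.4Δₜ = -0.4 × (4/9)(9880) = -1756 cm⁻¹.
OSPE = CFSE(oct) − CFSE(tet) = -5928 − (-1756) = -4172 cm⁻¹.

-4172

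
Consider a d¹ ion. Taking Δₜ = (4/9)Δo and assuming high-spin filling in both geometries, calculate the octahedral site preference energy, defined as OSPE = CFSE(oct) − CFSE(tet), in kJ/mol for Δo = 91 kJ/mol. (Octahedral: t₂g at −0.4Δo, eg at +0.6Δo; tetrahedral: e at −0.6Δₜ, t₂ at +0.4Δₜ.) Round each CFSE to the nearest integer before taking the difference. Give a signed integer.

-12

Octahedral (high-spin): t2g^1 e_g^0, CFSE = 1(−0.4) + 0(+0.6) = -0.4Δo = -0.4 × 91 = -36 kJ/mol.
Tetrahedral e^1 t2^0 gives -0.6Δₜ = -0.6 × (4/9) × 91 = -24 kJ/mol.
OSPE = CFSE(oct) − CFSE(tet) = -36 − (-24) = -12 kJ/mol.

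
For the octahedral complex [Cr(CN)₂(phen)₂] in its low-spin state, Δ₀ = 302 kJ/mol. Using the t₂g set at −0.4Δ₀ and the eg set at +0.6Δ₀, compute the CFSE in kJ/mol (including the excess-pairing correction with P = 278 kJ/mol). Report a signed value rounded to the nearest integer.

-205

Ligand charges: 2×(-1) from CN⁻ and 2×(+0) from phen sum to -2; with overall charge +0, Cr is +2.
Cr is in group 6, so Cr²⁺ is d⁴ (6 − 2 = 4).
Configuration: t₂g⁴ eg⁰.
CFSE(orbital) = 4×(-0.4Δ₀) + 0×(0.6Δ₀) = -1.6Δ₀; with Δ₀ = 302 kJ/mol that is -483 kJ/mol.
Pairing penalty: 1 pair vs 0 in the high-spin reference → 1 extra × P = 278 kJ/mol.
Combining: -483 + 278 = -205 kJ/mol.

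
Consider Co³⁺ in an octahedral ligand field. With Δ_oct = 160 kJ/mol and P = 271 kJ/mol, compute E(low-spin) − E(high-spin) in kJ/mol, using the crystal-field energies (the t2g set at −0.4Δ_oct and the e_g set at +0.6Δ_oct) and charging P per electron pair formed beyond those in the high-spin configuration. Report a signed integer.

Group 9 minus oxidation state +3 gives a d⁶ configuration for Co³⁺.
High-spin: t2g^4 e_g^2, CFSE = -0.4Δ_oct = -64 kJ/mol.
For low-spin the configuration is t2g^6 e_g^0: orbital energy -2.4 × 160 = -384 kJ/mol, and 2 additional pairs relative to high-spin add 542 kJ/mol, giving 158 kJ/mol.
The difference is 158 − (-64) = 222 kJ/mol, so high-spin lies lower.

222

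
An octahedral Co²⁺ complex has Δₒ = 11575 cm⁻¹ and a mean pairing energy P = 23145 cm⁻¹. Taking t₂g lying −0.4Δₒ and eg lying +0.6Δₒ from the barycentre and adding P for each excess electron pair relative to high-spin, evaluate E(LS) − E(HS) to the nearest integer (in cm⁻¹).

Co sits in group 9; removing 2 electrons leaves Co²⁺ with 9 − 2 = 7 d electrons.
High-spin d⁷ fills as t₂g⁵ eg² with CFSE 5(−0.4) + 2(+0.6) = -0.8Δₒ = -9260 cm⁻¹.
Low-spin: t₂g⁶ eg¹, orbital CFSE = -1.8Δₒ = -20835 cm⁻¹; plus 1 excess pair × P = +23145 cm⁻¹; total 2310 cm⁻¹.
The difference is 2310 − (-9260) = 11570 cm⁻¹, so high-spin lies lower.

11570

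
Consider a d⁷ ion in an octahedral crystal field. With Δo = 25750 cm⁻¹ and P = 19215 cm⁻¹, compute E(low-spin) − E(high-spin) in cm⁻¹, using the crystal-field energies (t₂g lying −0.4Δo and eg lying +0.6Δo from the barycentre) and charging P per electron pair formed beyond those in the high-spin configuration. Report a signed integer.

High-spin d⁷ fills as t₂g⁵ eg² with CFSE 5(−0.4) + 2(+0.6) = -0.8Δo = -20600 cm⁻¹.
Low-spin t₂g⁶ eg¹ gives -1.8Δo = -46350 cm⁻¹, but forming 1 extra pair costs 1P = 19215 cm⁻¹, so E(LS) = -46350 + 19215 = -27135 cm⁻¹.
E(LS) − E(HS) = -27135 − (-20600) = -6535 cm⁻¹.

-6535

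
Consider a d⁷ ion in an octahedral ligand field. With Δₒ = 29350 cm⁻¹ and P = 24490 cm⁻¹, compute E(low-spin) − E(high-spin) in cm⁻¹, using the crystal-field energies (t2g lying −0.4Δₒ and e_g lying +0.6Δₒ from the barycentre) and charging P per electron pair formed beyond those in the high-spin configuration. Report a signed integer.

-4860

High-spin d⁷ fills as t2g^5 e_g^2 with CFSE 5(−0.4) + 2(+0.6) = -0.8Δₒ = -23480 cm⁻¹.
Low-spin: t2g^6 e_g^1, orbital CFSE = -1.8Δₒ = -52830 cm⁻¹; plus 1 excess pair × P = +24490 cm⁻¹; total -28340 cm⁻¹.
Thus E(LS) − E(HS) = -4860 cm⁻¹.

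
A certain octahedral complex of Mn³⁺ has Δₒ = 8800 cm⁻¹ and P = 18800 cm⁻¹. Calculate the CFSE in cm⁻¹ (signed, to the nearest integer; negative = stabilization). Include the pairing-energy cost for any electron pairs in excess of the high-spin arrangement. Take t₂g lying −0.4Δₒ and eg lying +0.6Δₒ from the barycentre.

-5280

Mn sits in group 7; removing 3 electrons leaves Mn³⁺ with 7 − 3 = 4 d electrons.
Since Δₒ = 8800 cm⁻¹ < P = 18800 cm⁻¹, the complex adopts the high-spin configuration.
That gives t₂g³ eg¹.
Orbital CFSE = -0.6Δₒ = -0.6 × 8800 = -5280 cm⁻¹.
High-spin has no excess pairs, so no pairing correction applies.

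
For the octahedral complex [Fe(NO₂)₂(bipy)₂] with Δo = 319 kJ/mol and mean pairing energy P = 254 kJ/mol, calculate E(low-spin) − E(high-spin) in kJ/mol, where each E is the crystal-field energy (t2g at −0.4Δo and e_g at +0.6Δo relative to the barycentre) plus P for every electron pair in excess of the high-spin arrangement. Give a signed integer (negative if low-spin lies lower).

Ligand charges: 2×(-1) from NO₂⁻ and 2×(+0) from bipy sum to -2; with overall charge +0, Fe is +2.
Fe sits in group 8; removing 2 electrons leaves Fe²⁺ with 8 − 2 = 6 d electrons.
In the high-spin limit (t2g^4 e_g^2) the orbital term is -0.4Δo = -128 kJ/mol, with no excess pairing.
Low-spin t2g^6 e_g^0 gives -2.4Δo = -766 kJ/mol, but forming 2 extra pairs costs 2P = 508 kJ/mol, so E(LS) = -766 + 508 = -258 kJ/mol.
E(LS) − E(HS) = -258 − (-128) = -130 kJ/mol.

-130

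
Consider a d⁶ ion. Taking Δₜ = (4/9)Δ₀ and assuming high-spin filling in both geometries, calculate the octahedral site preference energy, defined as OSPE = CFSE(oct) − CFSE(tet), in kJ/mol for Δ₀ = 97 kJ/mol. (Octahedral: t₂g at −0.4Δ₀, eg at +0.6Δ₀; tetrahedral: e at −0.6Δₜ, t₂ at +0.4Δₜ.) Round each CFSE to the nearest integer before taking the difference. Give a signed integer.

Octahedral (high-spin): t2g^4 e_g^2, CFSE = 4(−0.4) + 2(+0.6) = -0.4Δ₀ = -0.4 × 97 = -39 kJ/mol.
Tetrahedral e^3 t2^3 gives -0.6Δₜ = -0.6 × (4/9) × 97 = -26 kJ/mol.
OSPE = -39 − (-26) = -13 kJ/mol.

-13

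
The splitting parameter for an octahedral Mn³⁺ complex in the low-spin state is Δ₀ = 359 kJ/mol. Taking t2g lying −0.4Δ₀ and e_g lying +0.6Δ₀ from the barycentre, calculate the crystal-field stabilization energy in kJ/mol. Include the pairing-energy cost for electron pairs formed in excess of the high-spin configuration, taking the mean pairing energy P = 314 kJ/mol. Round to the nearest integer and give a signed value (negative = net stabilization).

-260

Mn³⁺: group 7, so d-count = 7 − 3 = 4.
The d⁴ electrons fill as t2g^4 e_g^0.
Orbital CFSE = 4(-0.4) + 0(0.6) = -1.6Δ₀ = -1.6 × 359 = -574 kJ/mol.
Pairing penalty: 1 pair vs 0 in the high-spin reference → 1 extra × P = 314 kJ/mol.
Combining: -574 + 314 = -260 kJ/mol.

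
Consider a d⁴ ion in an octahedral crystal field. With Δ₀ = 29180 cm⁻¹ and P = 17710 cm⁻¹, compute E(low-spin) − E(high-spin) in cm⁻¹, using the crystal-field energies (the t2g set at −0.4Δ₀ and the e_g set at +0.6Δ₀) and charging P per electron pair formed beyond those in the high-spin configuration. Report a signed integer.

-11470

High-spin d⁴ fills as t2g^3 e_g^1 with CFSE 3(−0.4) + 1(+0.6) = -0.6Δ₀ = -17508 cm⁻¹.
Low-spin: t2g^4 e_g^0, orbital CFSE = -1.6Δ₀ = -46688 cm⁻¹; plus 1 excess pair × P = +17710 cm⁻¹; total -28978 cm⁻¹.
The difference is -28978 − (-17508) = -11470 cm⁻¹, so low-spin lies lower.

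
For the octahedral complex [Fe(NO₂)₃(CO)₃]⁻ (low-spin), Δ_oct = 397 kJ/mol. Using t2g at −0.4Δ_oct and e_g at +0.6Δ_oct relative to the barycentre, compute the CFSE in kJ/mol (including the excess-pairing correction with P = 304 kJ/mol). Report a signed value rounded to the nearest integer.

-345

Ligand charges: 3×(-1) from NO₂⁻ and 3×(+0) from CO sum to -3; with overall charge -1, Fe is +2.
Fe sits in group 8; removing 2 electrons leaves Fe²⁺ with 8 − 2 = 6 d electrons.
Configuration: t2g^6 e_g^0.
The orbital stabilization is -2.4Δ_oct = -2.4 × 397 = -953 kJ/mol.
High-spin d⁶ would be t2g^4 e_g^2 with 1 pair; low-spin has 3, so 2 excess pairs cost +2P = +608 kJ/mol.
Overall CFSE = -953 + 608 = -345 kJ/mol.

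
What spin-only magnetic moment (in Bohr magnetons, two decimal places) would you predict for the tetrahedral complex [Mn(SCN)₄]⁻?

4.90 Bohr magnetons

Each SCN⁻ contributes -1; 4 × (-1) = -4. With overall charge -1, Mn is in the +3 oxidation state.
Mn³⁺: group 7, so d-count = 7 − 3 = 4.
With tetrahedral geometry the complex is necessarily high-spin.
Configuration: e² t₂² → 4 unpaired electrons.
μ(spin-only) = √[4(4+2)] = √24 ≈ 4.90 Bohr magnetons.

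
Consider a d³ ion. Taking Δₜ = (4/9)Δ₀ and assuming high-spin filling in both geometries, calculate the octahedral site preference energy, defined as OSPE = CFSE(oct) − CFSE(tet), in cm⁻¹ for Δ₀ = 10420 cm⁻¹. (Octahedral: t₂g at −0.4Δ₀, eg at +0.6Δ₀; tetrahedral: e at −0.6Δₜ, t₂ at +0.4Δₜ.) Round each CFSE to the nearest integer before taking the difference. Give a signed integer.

-8799

Octahedral (high-spin): t₂g³ eg⁰, CFSE = 3(−0.4) + 0(+0.6) = -1.2Δ₀ = -1.2 × 10420 = -12504 cm⁻¹.
Tetrahedral e² t₂¹ gives -0.8Δₜ = -0.8 × (4/9) × 10420 = -3705 cm⁻¹.
OSPE = CFSE(oct) − CFSE(tet) = -12504 − (-3705) = -8799 cm⁻¹.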